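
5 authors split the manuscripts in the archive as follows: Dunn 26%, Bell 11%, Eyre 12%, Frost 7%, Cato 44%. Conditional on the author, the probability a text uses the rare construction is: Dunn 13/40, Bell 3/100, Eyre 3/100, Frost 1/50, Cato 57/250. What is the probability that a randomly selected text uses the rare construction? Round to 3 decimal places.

By Bayes' rule, posterior ∝ prior × likelihood:
  Dunn: 0.26 × 0.325 = 0.0845
  Bell: 0.11 × 0.03 = 0.0033
  Eyre: 0.12 × 0.03 = 0.0036
  Frost: 0.07 × 0.02 = 0.0014
  Cato: 0.44 × 0.228 = 0.10032
P(rare-form) = 0.0845 + 0.0033 + 0.0036 + 0.0014 + 0.10032 = 0.19312 → 0.193.

0.193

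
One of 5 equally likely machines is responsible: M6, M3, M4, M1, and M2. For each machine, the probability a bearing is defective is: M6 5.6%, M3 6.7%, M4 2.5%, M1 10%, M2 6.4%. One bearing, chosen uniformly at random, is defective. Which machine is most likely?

M1

Since the prior is uniform, the posterior is proportional to the likelihood:
  M6: 0.056
  M3: 0.067
  M4: 0.025
  M1: 0.1
  M2: 0.064
Sum = 0.312.
Largest term belongs to M1, so M1 is most probable.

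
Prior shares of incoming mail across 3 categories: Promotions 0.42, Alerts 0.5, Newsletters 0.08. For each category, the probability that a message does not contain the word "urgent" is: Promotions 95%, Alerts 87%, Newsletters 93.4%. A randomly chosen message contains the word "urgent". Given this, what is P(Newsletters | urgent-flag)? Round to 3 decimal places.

Taking complements, P(urgent-flag | each) = Promotions 0.05, Alerts 0.13, Newsletters 0.066.
By Bayes' rule, posterior ∝ prior × likelihood:
  Promotions: 0.42 × 0.05 = 0.021
  Alerts: 0.5 × 0.13 = 0.065
  Newsletters: 0.08 × 0.066 = 0.00528
Normalizing constant = 0.09128.
P(Newsletters | evidence) = 0.00528 / 0.09128 ≈ 0.058.

0.058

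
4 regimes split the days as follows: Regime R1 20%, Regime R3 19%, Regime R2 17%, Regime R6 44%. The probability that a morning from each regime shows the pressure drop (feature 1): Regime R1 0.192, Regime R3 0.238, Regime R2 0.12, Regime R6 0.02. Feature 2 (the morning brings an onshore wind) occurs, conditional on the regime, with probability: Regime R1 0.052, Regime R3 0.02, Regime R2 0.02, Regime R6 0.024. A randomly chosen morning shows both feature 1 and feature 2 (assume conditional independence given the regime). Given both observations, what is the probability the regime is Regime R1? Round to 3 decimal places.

0.567

By Bayes' rule, posterior ∝ prior × likelihood:
  Regime R1: 0.2 × 0.192 × 0.052 = 0.0019968
  Regime R3: 0.19 × 0.238 × 0.02 = 0.0009044
  Regime R2: 0.17 × 0.12 × 0.02 = 0.000408
  Regime R6: 0.44 × 0.02 × 0.024 = 0.0002112
Sum = 0.0035204.
P(Regime R1 | evidence) = 0.0019968 / 0.0035204 ≈ 0.567.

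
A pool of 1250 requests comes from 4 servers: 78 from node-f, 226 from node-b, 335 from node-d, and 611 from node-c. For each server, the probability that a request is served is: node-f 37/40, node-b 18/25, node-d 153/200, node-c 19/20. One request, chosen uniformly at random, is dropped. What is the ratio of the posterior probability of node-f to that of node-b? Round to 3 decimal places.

0.092

Taking complements, P(dropped | each) = node-f 0.075, node-b 0.28, node-d 0.235, node-c 0.05.
Compute prior × likelihood for every hypothesis:
  node-f: 0.0624 × 0.075 = 0.00468
  node-b: 0.1808 × 0.28 = 0.050624
  node-d: 0.268 × 0.235 = 0.06298
  node-c: 0.4888 × 0.05 = 0.02444
Total = 0.142724.
The ratio is 0.00468 / 0.050624 (the normalizer cancels) = 0.092.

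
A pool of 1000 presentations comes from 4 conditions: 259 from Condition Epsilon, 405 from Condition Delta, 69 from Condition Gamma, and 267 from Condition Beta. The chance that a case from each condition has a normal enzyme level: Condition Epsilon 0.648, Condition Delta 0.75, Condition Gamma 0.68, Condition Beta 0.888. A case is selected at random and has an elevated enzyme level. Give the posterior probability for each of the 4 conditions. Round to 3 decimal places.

Condition Epsilon 0.373, Condition Delta 0.414, Condition Gamma 0.090, Condition Beta 0.122

Taking complements, P(elevated | each) = Condition Epsilon 0.352, Condition Delta 0.25, Condition Gamma 0.32, Condition Beta 0.112.
Prior × likelihood for each hypothesis:
  Condition Epsilon: 0.259 × 0.352 = 0.091168
  Condition Delta: 0.405 × 0.25 = 0.10125
  Condition Gamma: 0.069 × 0.32 = 0.02208
  Condition Beta: 0.267 × 0.112 = 0.029904
Sum = 0.244402.
P(Condition Epsilon | elevated) = 0.091168/0.244402 ≈ 0.373
P(Condition Delta | elevated) = 0.10125/0.244402 ≈ 0.414
P(Condition Gamma | elevated) = 0.02208/0.244402 ≈ 0.090
P(Condition Beta | elevated) = 0.029904/0.244402 ≈ 0.122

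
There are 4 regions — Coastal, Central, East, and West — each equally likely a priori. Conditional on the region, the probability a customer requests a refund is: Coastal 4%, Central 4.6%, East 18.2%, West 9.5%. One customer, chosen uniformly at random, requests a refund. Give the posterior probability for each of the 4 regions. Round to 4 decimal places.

Coastal 0.1102, Central 0.1267, East 0.5014, West 0.2617

Since the prior is uniform, the posterior is proportional to the likelihood:
  Coastal: 0.04
  Central: 0.046
  East: 0.182
  West: 0.095
Sum = 0.363.
P(Coastal | refund) = 0.04/0.363 ≈ 0.1102
P(Central | refund) = 0.046/0.363 ≈ 0.1267
P(East | refund) = 0.182/0.363 ≈ 0.5014
P(West | refund) = 0.095/0.363 ≈ 0.2617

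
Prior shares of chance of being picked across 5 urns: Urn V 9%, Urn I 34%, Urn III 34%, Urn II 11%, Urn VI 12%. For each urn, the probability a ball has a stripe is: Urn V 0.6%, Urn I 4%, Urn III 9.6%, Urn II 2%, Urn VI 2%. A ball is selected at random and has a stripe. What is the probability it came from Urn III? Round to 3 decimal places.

Unnormalized posteriors (prior × likelihood):
  Urn V: 0.09 × 0.006 = 0.00054
  Urn I: 0.34 × 0.04 = 0.0136
  Urn III: 0.34 × 0.096 = 0.03264
  Urn II: 0.11 × 0.02 = 0.0022
  Urn VI: 0.12 × 0.02 = 0.0024
Normalizing constant = 0.05138.
P(Urn III | evidence) = 0.03264 / 0.05138 ≈ 0.635.

0.635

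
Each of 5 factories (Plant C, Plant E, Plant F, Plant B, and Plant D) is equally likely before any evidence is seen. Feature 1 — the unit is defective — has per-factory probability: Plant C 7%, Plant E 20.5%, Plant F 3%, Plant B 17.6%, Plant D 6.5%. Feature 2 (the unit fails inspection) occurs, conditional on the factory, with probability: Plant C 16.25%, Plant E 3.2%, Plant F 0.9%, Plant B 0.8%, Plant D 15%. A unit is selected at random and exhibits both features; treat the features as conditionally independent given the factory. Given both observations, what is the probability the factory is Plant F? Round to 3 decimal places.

0.009

Since the prior is uniform, the posterior is proportional to the likelihood:
  Plant C: 0.07 × 0.1625 = 0.011375
  Plant E: 0.205 × 0.032 = 0.00656
  Plant F: 0.03 × 0.009 = 0.00027
  Plant B: 0.176 × 0.008 = 0.001408
  Plant D: 0.065 × 0.15 = 0.00975
Total = 0.029363.
P(Plant F | evidence) = 0.00027 / 0.029363 ≈ 0.009.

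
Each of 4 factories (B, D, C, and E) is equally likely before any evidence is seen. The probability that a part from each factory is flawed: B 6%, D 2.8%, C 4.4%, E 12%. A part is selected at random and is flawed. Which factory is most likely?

E

With a uniform prior (1/4 each), posterior ∝ likelihood:
  B: 0.06
  D: 0.028
  C: 0.044
  E: 0.12
Sum = 0.252.
Largest term belongs to E, so E is most probable.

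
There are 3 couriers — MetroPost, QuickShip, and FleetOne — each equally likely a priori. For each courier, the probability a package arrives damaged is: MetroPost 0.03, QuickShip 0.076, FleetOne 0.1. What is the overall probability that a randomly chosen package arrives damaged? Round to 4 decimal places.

Since the prior is uniform, the posterior is proportional to the likelihood:
  MetroPost: 0.03
  QuickShip: 0.076
  FleetOne: 0.1
P(damaged) = (1/3) × (0.03 + 0.076 + 0.1) = 0.206/3 ≈ 0.0687.

0.0687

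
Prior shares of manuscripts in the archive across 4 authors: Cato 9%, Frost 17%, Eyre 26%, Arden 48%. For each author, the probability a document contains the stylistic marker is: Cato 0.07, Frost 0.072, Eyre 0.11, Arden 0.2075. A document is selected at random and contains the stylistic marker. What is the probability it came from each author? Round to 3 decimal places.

By Bayes' rule, posterior ∝ prior × likelihood:
  Cato: 0.09 × 0.07 = 0.0063
  Frost: 0.17 × 0.072 = 0.01224
  Eyre: 0.26 × 0.11 = 0.0286
  Arden: 0.48 × 0.2075 = 0.0996
Sum = 0.14674.
P(Cato | marker) = 0.0063/0.14674 ≈ 0.043
P(Frost | marker) = 0.01224/0.14674 ≈ 0.083
P(Eyre | marker) = 0.0286/0.14674 ≈ 0.195
P(Arden | marker) = 0.0996/0.14674 ≈ 0.679

Cato 0.043, Frost 0.083, Eyre 0.195, Arden 0.679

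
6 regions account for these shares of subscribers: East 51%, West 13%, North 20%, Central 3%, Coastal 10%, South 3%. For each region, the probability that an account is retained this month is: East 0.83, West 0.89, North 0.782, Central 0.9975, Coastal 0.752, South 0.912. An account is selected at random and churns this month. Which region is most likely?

East

Taking complements, P(churn | each) = East 0.17, West 0.11, North 0.218, Central 0.0025, Coastal 0.248, South 0.088.
By Bayes' rule, posterior ∝ prior × likelihood:
  East: 0.51 × 0.17 = 0.0867
  West: 0.13 × 0.11 = 0.0143
  North: 0.2 × 0.218 = 0.0436
  Central: 0.03 × 0.0025 = 0.000075
  Coastal: 0.1 × 0.248 = 0.0248
  South: 0.03 × 0.088 = 0.00264
Total = 0.172115.
Largest term belongs to East, so East is most probable.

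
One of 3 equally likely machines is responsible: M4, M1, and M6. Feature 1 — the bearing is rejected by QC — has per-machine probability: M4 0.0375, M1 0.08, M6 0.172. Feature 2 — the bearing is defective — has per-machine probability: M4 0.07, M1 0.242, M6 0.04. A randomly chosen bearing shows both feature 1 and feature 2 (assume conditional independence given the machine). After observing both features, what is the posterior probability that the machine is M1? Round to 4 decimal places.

0.6707

Since the prior is uniform, the posterior is proportional to the likelihood:
  M4: 0.0375 × 0.07 = 0.002625
  M1: 0.08 × 0.242 = 0.01936
  M6: 0.172 × 0.04 = 0.00688
Sum = 0.028865.
P(M1 | evidence) = 0.01936 / 0.028865 ≈ 0.6707.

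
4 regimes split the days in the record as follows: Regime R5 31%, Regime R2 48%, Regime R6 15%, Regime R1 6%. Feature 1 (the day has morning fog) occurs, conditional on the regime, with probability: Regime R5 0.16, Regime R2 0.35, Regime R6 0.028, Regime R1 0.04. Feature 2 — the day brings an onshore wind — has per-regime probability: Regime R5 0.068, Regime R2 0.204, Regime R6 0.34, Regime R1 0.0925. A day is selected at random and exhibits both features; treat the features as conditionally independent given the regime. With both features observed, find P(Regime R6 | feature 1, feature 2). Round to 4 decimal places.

0.0363

Unnormalized posteriors (prior × likelihood):
  Regime R5: 0.31 × 0.16 × 0.068 = 0.0033728
  Regime R2: 0.48 × 0.35 × 0.204 = 0.034272
  Regime R6: 0.15 × 0.028 × 0.34 = 0.001428
  Regime R1: 0.06 × 0.04 × 0.0925 = 0.000222
Sum = 0.0392948.
P(Regime R6 | evidence) = 0.001428 / 0.0392948 ≈ 0.0363.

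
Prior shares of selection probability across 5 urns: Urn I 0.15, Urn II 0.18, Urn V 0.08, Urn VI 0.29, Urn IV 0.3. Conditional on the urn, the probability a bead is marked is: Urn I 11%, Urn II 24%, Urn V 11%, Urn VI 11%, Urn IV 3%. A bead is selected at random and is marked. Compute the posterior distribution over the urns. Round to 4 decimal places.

Urn I 0.1508, Urn II 0.3949, Urn V 0.0804, Urn VI 0.2916, Urn IV 0.0823

Prior × likelihood for each hypothesis:
  Urn I: 0.15 × 0.11 = 0.0165
  Urn II: 0.18 × 0.24 = 0.0432
  Urn V: 0.08 × 0.11 = 0.0088
  Urn VI: 0.29 × 0.11 = 0.0319
  Urn IV: 0.3 × 0.03 = 0.009
Normalizing constant = 0.1094.
P(Urn I | marked) = 0.0165/0.1094 ≈ 0.1508
P(Urn II | marked) = 0.0432/0.1094 ≈ 0.3949
P(Urn V | marked) = 0.0088/0.1094 ≈ 0.0804
P(Urn VI | marked) = 0.0319/0.1094 ≈ 0.2916
P(Urn IV | marked) = 0.009/0.1094 ≈ 0.0823
(Check: 0.1508+0.3949+0.0804+0.2916+0.0823 = 1.0000.)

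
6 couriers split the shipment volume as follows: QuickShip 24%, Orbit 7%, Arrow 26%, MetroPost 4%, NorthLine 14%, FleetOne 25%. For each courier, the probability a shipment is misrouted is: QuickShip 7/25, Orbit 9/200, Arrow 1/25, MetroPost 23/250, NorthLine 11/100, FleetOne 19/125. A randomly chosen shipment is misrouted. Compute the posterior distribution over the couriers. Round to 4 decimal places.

Prior × likelihood for each hypothesis:
  QuickShip: 0.24 × 0.28 = 0.0672
  Orbit: 0.07 × 0.045 = 0.00315
  Arrow: 0.26 × 0.04 = 0.0104
  MetroPost: 0.04 × 0.092 = 0.00368
  NorthLine: 0.14 × 0.11 = 0.0154
  FleetOne: 0.25 × 0.152 = 0.038
Normalizing constant = 0.13783.
P(QuickShip | misrouted) = 0.0672/0.13783 ≈ 0.4876
P(Orbit | misrouted) = 0.00315/0.13783 ≈ 0.0229
P(Arrow | misrouted) = 0.0104/0.13783 ≈ 0.0755
P(MetroPost | misrouted) = 0.00368/0.13783 ≈ 0.0267
P(NorthLine | misrouted) = 0.0154/0.13783 ≈ 0.1117
P(FleetOne | misrouted) = 0.038/0.13783 ≈ 0.2757
(Check: 0.4876+0.0229+0.0755+0.0267+0.1117+0.2757 = 1.0001.)

QuickShip 0.4876, Orbit 0.0229, Arrow 0.0755, MetroPost 0.0267, NorthLine 0.1117, FleetOne 0.2757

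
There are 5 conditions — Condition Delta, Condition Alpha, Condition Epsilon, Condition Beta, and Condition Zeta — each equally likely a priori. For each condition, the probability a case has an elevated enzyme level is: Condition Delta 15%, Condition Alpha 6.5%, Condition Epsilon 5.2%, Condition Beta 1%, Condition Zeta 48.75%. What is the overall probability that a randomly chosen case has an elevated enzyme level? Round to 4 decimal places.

With a uniform prior (1/5 each), posterior ∝ likelihood:
  Condition Delta: 0.15
  Condition Alpha: 0.065
  Condition Epsilon: 0.052
  Condition Beta: 0.01
  Condition Zeta: 0.4875
P(elevated) = (1/5) × (0.15 + 0.065 + 0.052 + 0.01 + 0.4875) = 0.7645/5 ≈ 0.1529.

0.1529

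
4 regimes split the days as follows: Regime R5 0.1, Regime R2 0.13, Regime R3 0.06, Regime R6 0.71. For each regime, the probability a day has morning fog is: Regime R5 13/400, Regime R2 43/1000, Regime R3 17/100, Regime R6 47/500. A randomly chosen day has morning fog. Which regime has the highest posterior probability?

Prior × likelihood for each hypothesis:
  Regime R5: 0.1 × 0.0325 = 0.00325
  Regime R2: 0.13 × 0.043 = 0.00559
  Regime R3: 0.06 × 0.17 = 0.0102
  Regime R6: 0.71 × 0.094 = 0.06674
Normalizing constant = 0.08578.
Largest term belongs to Regime R6, so Regime R6 is most probable.

Regime R6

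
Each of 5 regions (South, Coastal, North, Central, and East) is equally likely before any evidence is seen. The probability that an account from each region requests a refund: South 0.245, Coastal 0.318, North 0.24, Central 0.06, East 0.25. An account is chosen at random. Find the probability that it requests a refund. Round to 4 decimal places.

Since the prior is uniform, the posterior is proportional to the likelihood:
  South: 0.245
  Coastal: 0.318
  North: 0.24
  Central: 0.06
  East: 0.25
P(refund) = (1/5) × (0.245 + 0.318 + 0.24 + 0.06 + 0.25) = 1.113/5 ≈ 0.2226.

0.2226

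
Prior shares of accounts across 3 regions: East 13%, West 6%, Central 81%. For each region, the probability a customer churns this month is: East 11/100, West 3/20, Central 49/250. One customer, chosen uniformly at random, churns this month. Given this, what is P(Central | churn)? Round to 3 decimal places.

Unnormalized posteriors (prior × likelihood):
  East: 0.13 × 0.11 = 0.0143
  West: 0.06 × 0.15 = 0.009
  Central: 0.81 × 0.196 = 0.15876
Normalizing constant = 0.18206.
P(Central | evidence) = 0.15876 / 0.18206 ≈ 0.872.

0.872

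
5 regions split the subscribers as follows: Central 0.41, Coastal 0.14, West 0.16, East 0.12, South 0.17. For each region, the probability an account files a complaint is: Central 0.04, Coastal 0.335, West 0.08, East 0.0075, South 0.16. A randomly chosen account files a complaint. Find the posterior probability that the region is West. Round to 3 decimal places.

Compute prior × likelihood for every hypothesis:
  Central: 0.41 × 0.04 = 0.0164
  Coastal: 0.14 × 0.335 = 0.0469
  West: 0.16 × 0.08 = 0.0128
  East: 0.12 × 0.0075 = 0.0009
  South: 0.17 × 0.16 = 0.0272
Normalizing constant = 0.1042.
P(West | evidence) = 0.0128 / 0.1042 ≈ 0.123.

0.123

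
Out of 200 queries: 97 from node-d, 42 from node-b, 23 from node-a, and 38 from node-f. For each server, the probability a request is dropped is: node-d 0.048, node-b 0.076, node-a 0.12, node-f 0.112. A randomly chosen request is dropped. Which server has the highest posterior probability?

Unnormalized posteriors (prior × likelihood):
  node-d: 0.485 × 0.048 = 0.02328
  node-b: 0.21 × 0.076 = 0.01596
  node-a: 0.115 × 0.12 = 0.0138
  node-f: 0.19 × 0.112 = 0.02128
Total = 0.07432.
Largest term belongs to node-d, so node-d is most probable.

node-d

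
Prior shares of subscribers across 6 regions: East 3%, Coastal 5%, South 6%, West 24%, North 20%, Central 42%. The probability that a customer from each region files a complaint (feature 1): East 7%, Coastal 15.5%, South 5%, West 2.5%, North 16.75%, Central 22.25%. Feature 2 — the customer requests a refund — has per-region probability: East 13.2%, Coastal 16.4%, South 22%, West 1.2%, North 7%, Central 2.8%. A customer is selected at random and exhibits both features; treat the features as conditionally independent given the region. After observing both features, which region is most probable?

By Bayes' rule, posterior ∝ prior × likelihood:
  East: 0.03 × 0.07 × 0.132 = 0.0002772
  Coastal: 0.05 × 0.155 × 0.164 = 0.001271
  South: 0.06 × 0.05 × 0.22 = 0.00066
  West: 0.24 × 0.025 × 0.012 = 0.000072
  North: 0.2 × 0.1675 × 0.07 = 0.002345
  Central: 0.42 × 0.2225 × 0.028 = 0.0026166
Sum = 0.0072418.
Largest term belongs to Central, so Central is most probable.

Central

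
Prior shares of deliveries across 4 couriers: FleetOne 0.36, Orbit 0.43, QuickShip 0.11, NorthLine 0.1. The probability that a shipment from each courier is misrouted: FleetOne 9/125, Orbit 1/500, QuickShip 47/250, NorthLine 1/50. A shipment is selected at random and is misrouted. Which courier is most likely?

Prior × likelihood for each hypothesis:
  FleetOne: 0.36 × 0.072 = 0.02592
  Orbit: 0.43 × 0.002 = 0.00086
  QuickShip: 0.11 × 0.188 = 0.02068
  NorthLine: 0.1 × 0.02 = 0.002
Sum = 0.04946.
Largest term belongs to FleetOne, so FleetOne is most probable.

FleetOne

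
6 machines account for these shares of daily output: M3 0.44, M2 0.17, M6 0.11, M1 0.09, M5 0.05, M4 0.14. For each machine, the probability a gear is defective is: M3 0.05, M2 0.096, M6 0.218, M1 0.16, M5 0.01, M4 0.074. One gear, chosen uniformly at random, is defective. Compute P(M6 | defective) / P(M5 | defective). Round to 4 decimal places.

47.9600

Prior × likelihood for each hypothesis:
  M3: 0.44 × 0.05 = 0.022
  M2: 0.17 × 0.096 = 0.01632
  M6: 0.11 × 0.218 = 0.02398
  M1: 0.09 × 0.16 = 0.0144
  M5: 0.05 × 0.01 = 0.0005
  M4: 0.14 × 0.074 = 0.01036
Sum = 0.08756.
The ratio is 0.02398 / 0.0005 (the normalizer cancels) = 47.9600.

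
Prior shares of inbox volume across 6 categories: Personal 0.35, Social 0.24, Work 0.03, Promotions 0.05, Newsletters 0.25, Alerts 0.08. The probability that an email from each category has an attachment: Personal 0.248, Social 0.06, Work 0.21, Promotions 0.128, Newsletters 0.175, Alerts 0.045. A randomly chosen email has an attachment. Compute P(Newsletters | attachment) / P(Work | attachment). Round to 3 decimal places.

6.944

By Bayes' rule, posterior ∝ prior × likelihood:
  Personal: 0.35 × 0.248 = 0.0868
  Social: 0.24 × 0.06 = 0.0144
  Work: 0.03 × 0.21 = 0.0063
  Promotions: 0.05 × 0.128 = 0.0064
  Newsletters: 0.25 × 0.175 = 0.04375
  Alerts: 0.08 × 0.045 = 0.0036
Sum = 0.16125.
The ratio is 0.04375 / 0.0063 (the normalizer cancels) = 6.944.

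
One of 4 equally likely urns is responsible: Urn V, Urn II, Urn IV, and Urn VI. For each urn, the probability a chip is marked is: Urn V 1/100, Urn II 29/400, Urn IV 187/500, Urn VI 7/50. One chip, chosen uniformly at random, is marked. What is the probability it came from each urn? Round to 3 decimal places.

Urn V 0.017, Urn II 0.122, Urn IV 0.627, Urn VI 0.235

With a uniform prior (1/4 each), posterior ∝ likelihood:
  Urn V: 0.01
  Urn II: 0.0725
  Urn IV: 0.374
  Urn VI: 0.14
Total = 0.5965.
P(Urn V | marked) = 0.01/0.5965 ≈ 0.017
P(Urn II | marked) = 0.0725/0.5965 ≈ 0.122
P(Urn IV | marked) = 0.374/0.5965 ≈ 0.627
P(Urn VI | marked) = 0.14/0.5965 ≈ 0.235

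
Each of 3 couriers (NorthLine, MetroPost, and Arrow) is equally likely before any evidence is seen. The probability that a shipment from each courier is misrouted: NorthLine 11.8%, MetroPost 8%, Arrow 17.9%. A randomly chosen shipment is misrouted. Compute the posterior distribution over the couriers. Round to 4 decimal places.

NorthLine 0.3130, MetroPost 0.2122, Arrow 0.4748

With a uniform prior (1/3 each), posterior ∝ likelihood:
  NorthLine: 0.118
  MetroPost: 0.08
  Arrow: 0.179
Normalizing constant = 0.377.
P(NorthLine | misrouted) = 0.118/0.377 ≈ 0.3130
P(MetroPost | misrouted) = 0.08/0.377 ≈ 0.2122
P(Arrow | misrouted) = 0.179/0.377 ≈ 0.4748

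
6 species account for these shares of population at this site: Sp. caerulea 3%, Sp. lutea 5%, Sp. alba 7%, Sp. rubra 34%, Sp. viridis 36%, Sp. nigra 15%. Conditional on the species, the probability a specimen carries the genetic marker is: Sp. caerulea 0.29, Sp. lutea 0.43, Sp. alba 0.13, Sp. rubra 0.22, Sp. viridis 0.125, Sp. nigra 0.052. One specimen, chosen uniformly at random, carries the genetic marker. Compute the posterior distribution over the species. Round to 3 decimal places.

Compute prior × likelihood for every hypothesis:
  Sp. caerulea: 0.03 × 0.29 = 0.0087
  Sp. lutea: 0.05 × 0.43 = 0.0215
  Sp. alba: 0.07 × 0.13 = 0.0091
  Sp. rubra: 0.34 × 0.22 = 0.0748
  Sp. viridis: 0.36 × 0.125 = 0.045
  Sp. nigra: 0.15 × 0.052 = 0.0078
Normalizing constant = 0.1669.
P(Sp. caerulea | marker) = 0.0087/0.1669 ≈ 0.052
P(Sp. lutea | marker) = 0.0215/0.1669 ≈ 0.129
P(Sp. alba | marker) = 0.0091/0.1669 ≈ 0.055
P(Sp. rubra | marker) = 0.0748/0.1669 ≈ 0.448
P(Sp. viridis | marker) = 0.045/0.1669 ≈ 0.270
P(Sp. nigra | marker) = 0.0078/0.1669 ≈ 0.047

Sp. caerulea 0.052, Sp. lutea 0.129, Sp. alba 0.055, Sp. rubra 0.448, Sp. viridis 0.270, Sp. nigra 0.047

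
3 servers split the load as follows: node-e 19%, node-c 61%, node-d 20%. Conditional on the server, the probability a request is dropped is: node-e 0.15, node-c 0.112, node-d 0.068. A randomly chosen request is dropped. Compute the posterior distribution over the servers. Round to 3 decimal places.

Unnormalized posteriors (prior × likelihood):
  node-e: 0.19 × 0.15 = 0.0285
  node-c: 0.61 × 0.112 = 0.06832
  node-d: 0.2 × 0.068 = 0.0136
Normalizing constant = 0.11042.
P(node-e | dropped) = 0.0285/0.11042 ≈ 0.258
P(node-c | dropped) = 0.06832/0.11042 ≈ 0.619
P(node-d | dropped) = 0.0136/0.11042 ≈ 0.123
(Check: 0.258+0.619+0.123 = 1.000.)

node-e 0.258, node-c 0.619, node-d 0.123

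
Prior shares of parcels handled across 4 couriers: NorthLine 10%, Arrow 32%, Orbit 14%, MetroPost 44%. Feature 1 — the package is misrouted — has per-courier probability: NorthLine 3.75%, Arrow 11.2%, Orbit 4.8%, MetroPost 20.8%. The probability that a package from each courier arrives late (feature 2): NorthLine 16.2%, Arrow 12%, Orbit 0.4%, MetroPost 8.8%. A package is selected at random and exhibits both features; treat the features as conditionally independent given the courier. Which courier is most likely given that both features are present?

MetroPost

Compute prior × likelihood for every hypothesis:
  NorthLine: 0.1 × 0.0375 × 0.162 = 0.0006075
  Arrow: 0.32 × 0.112 × 0.12 = 0.0043008
  Orbit: 0.14 × 0.048 × 0.004 = 0.00002688
  MetroPost: 0.44 × 0.208 × 0.088 = 0.00805376
Normalizing constant = 0.01298894.
Largest term belongs to MetroPost, so MetroPost is most probable.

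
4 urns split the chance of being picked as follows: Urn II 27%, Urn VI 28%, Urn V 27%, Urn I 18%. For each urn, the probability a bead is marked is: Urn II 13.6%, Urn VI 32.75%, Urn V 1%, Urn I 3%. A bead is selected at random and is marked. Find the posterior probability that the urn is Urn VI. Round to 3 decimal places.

Prior × likelihood for each hypothesis:
  Urn II: 0.27 × 0.136 = 0.03672
  Urn VI: 0.28 × 0.3275 = 0.0917
  Urn V: 0.27 × 0.01 = 0.0027
  Urn I: 0.18 × 0.03 = 0.0054
Sum = 0.13652.
P(Urn VI | evidence) = 0.0917 / 0.13652 ≈ 0.672.

0.672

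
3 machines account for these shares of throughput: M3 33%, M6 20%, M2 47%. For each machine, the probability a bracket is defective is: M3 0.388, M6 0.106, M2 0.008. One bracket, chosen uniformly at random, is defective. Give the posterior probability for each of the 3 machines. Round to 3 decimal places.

Unnormalized posteriors (prior × likelihood):
  M3: 0.33 × 0.388 = 0.12804
  M6: 0.2 × 0.106 = 0.0212
  M2: 0.47 × 0.008 = 0.00376
Sum = 0.153.
P(M3 | defective) = 0.12804/0.153 ≈ 0.837
P(M6 | defective) = 0.0212/0.153 ≈ 0.139
P(M2 | defective) = 0.00376/0.153 ≈ 0.025

M3 0.837, M6 0.139, M2 0.025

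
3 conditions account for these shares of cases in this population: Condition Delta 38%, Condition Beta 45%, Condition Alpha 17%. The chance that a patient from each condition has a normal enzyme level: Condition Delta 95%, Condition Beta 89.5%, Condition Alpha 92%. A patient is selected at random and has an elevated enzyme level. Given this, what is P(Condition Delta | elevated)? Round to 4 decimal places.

0.2379

Taking complements, P(elevated | each) = Condition Delta 0.05, Condition Beta 0.105, Condition Alpha 0.08.
Compute prior × likelihood for every hypothesis:
  Condition Delta: 0.38 × 0.05 = 0.019
  Condition Beta: 0.45 × 0.105 = 0.04725
  Condition Alpha: 0.17 × 0.08 = 0.0136
Sum = 0.07985.
P(Condition Delta | evidence) = 0.019 / 0.07985 ≈ 0.2379.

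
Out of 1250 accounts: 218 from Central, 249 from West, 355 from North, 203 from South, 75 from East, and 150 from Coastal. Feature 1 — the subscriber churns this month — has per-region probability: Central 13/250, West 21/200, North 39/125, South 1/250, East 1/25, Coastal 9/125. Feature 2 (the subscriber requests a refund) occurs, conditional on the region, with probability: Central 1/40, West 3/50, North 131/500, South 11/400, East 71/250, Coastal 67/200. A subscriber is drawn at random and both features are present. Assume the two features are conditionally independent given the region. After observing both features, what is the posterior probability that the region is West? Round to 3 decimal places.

0.044

Unnormalized posteriors (prior × likelihood):
  Central: 0.1744 × 0.052 × 0.025 = 0.00022672
  West: 0.1992 × 0.105 × 0.06 = 0.00125496
  North: 0.284 × 0.312 × 0.262 = 0.023215296
  South: 0.1624 × 0.004 × 0.0275 = 0.000017864
  East: 0.06 × 0.04 × 0.284 = 0.0006816
  Coastal: 0.12 × 0.072 × 0.335 = 0.0028944
Sum = 0.02829084.
P(West | evidence) = 0.00125496 / 0.02829084 ≈ 0.044.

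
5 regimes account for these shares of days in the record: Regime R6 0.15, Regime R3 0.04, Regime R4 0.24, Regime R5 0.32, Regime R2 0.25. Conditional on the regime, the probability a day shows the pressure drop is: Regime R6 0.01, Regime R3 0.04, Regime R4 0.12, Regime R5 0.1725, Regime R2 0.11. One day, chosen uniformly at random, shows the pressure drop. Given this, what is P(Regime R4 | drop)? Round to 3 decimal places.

Prior × likelihood for each hypothesis:
  Regime R6: 0.15 × 0.01 = 0.0015
  Regime R3: 0.04 × 0.04 = 0.0016
  Regime R4: 0.24 × 0.12 = 0.0288
  Regime R5: 0.32 × 0.1725 = 0.0552
  Regime R2: 0.25 × 0.11 = 0.0275
Normalizing constant = 0.1146.
P(Regime R4 | evidence) = 0.0288 / 0.1146 ≈ 0.251.

0.251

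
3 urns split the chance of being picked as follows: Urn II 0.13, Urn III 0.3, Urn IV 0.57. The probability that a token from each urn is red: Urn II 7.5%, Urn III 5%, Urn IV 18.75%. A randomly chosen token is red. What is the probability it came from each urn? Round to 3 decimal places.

Urn II 0.074, Urn III 0.114, Urn IV 0.812

Compute prior × likelihood for every hypothesis:
  Urn II: 0.13 × 0.075 = 0.00975
  Urn III: 0.3 × 0.05 = 0.015
  Urn IV: 0.57 × 0.1875 = 0.106875
Sum = 0.131625.
P(Urn II | red) = 0.00975/0.131625 ≈ 0.074
P(Urn III | red) = 0.015/0.131625 ≈ 0.114
P(Urn IV | red) = 0.106875/0.131625 ≈ 0.812
(Check: 0.074+0.114+0.812 = 1.000.)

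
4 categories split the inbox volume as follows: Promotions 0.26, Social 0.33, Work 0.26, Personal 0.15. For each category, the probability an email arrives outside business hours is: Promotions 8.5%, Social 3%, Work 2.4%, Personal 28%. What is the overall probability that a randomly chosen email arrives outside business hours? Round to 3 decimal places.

By Bayes' rule, posterior ∝ prior × likelihood:
  Promotions: 0.26 × 0.085 = 0.0221
  Social: 0.33 × 0.03 = 0.0099
  Work: 0.26 × 0.024 = 0.00624
  Personal: 0.15 × 0.28 = 0.042
P(off-hours) = 0.0221 + 0.0099 + 0.00624 + 0.042 = 0.08024 → 0.080.

0.080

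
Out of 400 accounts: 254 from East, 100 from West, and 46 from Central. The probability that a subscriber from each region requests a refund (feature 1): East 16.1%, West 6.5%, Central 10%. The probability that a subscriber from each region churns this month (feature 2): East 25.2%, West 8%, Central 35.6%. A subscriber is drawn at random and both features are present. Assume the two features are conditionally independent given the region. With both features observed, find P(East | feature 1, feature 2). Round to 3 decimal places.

0.827

By Bayes' rule, posterior ∝ prior × likelihood:
  East: 0.635 × 0.161 × 0.252 = 0.02576322
  West: 0.25 × 0.065 × 0.08 = 0.0013
  Central: 0.115 × 0.1 × 0.356 = 0.004094
Total = 0.03115722.
P(East | evidence) = 0.02576322 / 0.03115722 ≈ 0.827.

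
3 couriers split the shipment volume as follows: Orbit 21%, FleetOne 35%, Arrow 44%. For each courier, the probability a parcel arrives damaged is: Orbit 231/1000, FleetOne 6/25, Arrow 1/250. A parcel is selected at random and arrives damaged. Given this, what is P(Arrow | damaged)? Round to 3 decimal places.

0.013

By Bayes' rule, posterior ∝ prior × likelihood:
  Orbit: 0.21 × 0.231 = 0.04851
  FleetOne: 0.35 × 0.24 = 0.084
  Arrow: 0.44 × 0.004 = 0.00176
Sum = 0.13427.
P(Arrow | evidence) = 0.00176 / 0.13427 ≈ 0.013.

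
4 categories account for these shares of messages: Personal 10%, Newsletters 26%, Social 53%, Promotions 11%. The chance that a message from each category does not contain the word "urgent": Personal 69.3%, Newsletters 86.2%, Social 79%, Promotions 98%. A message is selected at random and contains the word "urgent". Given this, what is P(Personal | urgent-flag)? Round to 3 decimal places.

Taking complements, P(urgent-flag | each) = Personal 0.307, Newsletters 0.138, Social 0.21, Promotions 0.02.
Prior × likelihood for each hypothesis:
  Personal: 0.1 × 0.307 = 0.0307
  Newsletters: 0.26 × 0.138 = 0.03588
  Social: 0.53 × 0.21 = 0.1113
  Promotions: 0.11 × 0.02 = 0.0022
Normalizing constant = 0.18008.
P(Personal | evidence) = 0.0307 / 0.18008 ≈ 0.170.

0.170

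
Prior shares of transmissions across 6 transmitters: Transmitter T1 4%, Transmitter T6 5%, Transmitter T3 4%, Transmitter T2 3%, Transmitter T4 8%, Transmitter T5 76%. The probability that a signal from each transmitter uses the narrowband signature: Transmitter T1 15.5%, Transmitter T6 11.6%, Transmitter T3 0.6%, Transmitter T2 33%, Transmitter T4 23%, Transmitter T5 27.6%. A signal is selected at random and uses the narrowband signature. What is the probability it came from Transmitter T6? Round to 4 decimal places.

By Bayes' rule, posterior ∝ prior × likelihood:
  Transmitter T1: 0.04 × 0.155 = 0.0062
  Transmitter T6: 0.05 × 0.116 = 0.0058
  Transmitter T3: 0.04 × 0.006 = 0.00024
  Transmitter T2: 0.03 × 0.33 = 0.0099
  Transmitter T4: 0.08 × 0.23 = 0.0184
  Transmitter T5: 0.76 × 0.276 = 0.20976
Sum = 0.2503.
P(Transmitter T6 | evidence) = 0.0058 / 0.2503 ≈ 0.0232.

0.0232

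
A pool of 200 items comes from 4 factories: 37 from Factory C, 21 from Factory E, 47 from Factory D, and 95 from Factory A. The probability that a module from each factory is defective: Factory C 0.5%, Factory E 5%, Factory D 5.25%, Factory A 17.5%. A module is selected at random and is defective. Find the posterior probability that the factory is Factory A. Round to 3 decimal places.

Unnormalized posteriors (prior × likelihood):
  Factory C: 0.185 × 0.005 = 0.000925
  Factory E: 0.105 × 0.05 = 0.00525
  Factory D: 0.235 × 0.0525 = 0.0123375
  Factory A: 0.475 × 0.175 = 0.083125
Normalizing constant = 0.1016375.
P(Factory A | evidence) = 0.083125 / 0.1016375 ≈ 0.818.

0.818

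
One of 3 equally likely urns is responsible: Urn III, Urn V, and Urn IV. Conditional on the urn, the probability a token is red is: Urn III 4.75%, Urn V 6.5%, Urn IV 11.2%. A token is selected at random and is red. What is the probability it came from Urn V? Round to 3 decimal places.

0.290

Since the prior is uniform, the posterior is proportional to the likelihood:
  Urn III: 0.0475
  Urn V: 0.065
  Urn IV: 0.112
Total = 0.2245.
P(Urn V | evidence) = 0.065 / 0.2245 ≈ 0.290.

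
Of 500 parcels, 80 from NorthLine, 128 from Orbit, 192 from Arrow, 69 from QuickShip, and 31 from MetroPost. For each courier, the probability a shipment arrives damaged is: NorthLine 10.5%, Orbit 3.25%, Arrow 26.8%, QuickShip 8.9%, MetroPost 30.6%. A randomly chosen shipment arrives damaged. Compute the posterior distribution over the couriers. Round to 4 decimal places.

Unnormalized posteriors (prior × likelihood):
  NorthLine: 0.16 × 0.105 = 0.0168
  Orbit: 0.256 × 0.0325 = 0.00832
  Arrow: 0.384 × 0.268 = 0.102912
  QuickShip: 0.138 × 0.089 = 0.012282
  MetroPost: 0.062 × 0.306 = 0.018972
Sum = 0.159286.
P(NorthLine | damaged) = 0.0168/0.159286 ≈ 0.1055
P(Orbit | damaged) = 0.00832/0.159286 ≈ 0.0522
P(Arrow | damaged) = 0.102912/0.159286 ≈ 0.6461
P(QuickShip | damaged) = 0.012282/0.159286 ≈ 0.0771
P(MetroPost | damaged) = 0.018972/0.159286 ≈ 0.1191

NorthLine 0.1055, Orbit 0.0522, Arrow 0.6461, QuickShip 0.0771, MetroPost 0.1191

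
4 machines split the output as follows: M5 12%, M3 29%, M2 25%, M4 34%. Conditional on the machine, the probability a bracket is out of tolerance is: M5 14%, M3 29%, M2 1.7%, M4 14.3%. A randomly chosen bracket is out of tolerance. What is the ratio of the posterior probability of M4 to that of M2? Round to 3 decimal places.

11.440

Prior × likelihood for each hypothesis:
  M5: 0.12 × 0.14 = 0.0168
  M3: 0.29 × 0.29 = 0.0841
  M2: 0.25 × 0.017 = 0.00425
  M4: 0.34 × 0.143 = 0.04862
Total = 0.15377.
The ratio is 0.04862 / 0.00425 (the normalizer cancels) = 11.440.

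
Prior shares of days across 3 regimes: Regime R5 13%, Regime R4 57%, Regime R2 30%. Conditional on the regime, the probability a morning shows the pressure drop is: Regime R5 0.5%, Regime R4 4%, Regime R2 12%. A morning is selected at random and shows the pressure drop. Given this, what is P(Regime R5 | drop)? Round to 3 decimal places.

Prior × likelihood for each hypothesis:
  Regime R5: 0.13 × 0.005 = 0.00065
  Regime R4: 0.57 × 0.04 = 0.0228
  Regime R2: 0.3 × 0.12 = 0.036
Sum = 0.05945.
P(Regime R5 | evidence) = 0.00065 / 0.05945 ≈ 0.011.

0.011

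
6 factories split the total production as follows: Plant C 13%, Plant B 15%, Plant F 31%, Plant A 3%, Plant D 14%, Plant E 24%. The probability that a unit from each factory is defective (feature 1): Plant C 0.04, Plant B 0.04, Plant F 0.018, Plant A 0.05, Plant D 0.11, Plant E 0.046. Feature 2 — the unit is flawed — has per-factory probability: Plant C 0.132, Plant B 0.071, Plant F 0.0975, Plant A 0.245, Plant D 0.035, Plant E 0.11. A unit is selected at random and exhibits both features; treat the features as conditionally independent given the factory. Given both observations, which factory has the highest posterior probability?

Prior × likelihood for each hypothesis:
  Plant C: 0.13 × 0.04 × 0.132 = 0.0006864
  Plant B: 0.15 × 0.04 × 0.071 = 0.000426
  Plant F: 0.31 × 0.018 × 0.0975 = 0.00054405
  Plant A: 0.03 × 0.05 × 0.245 = 0.0003675
  Plant D: 0.14 × 0.11 × 0.035 = 0.000539
  Plant E: 0.24 × 0.046 × 0.11 = 0.0012144
Total = 0.00377735.
Largest term belongs to Plant E, so Plant E is most probable.

Plant E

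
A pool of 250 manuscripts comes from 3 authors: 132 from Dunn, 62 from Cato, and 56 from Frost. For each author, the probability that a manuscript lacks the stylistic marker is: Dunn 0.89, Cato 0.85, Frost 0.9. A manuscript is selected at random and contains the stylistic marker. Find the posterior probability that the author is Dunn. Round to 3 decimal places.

0.494

Taking complements, P(marker | each) = Dunn 0.11, Cato 0.15, Frost 0.1.
Compute prior × likelihood for every hypothesis:
  Dunn: 0.528 × 0.11 = 0.05808
  Cato: 0.248 × 0.15 = 0.0372
  Frost: 0.224 × 0.1 = 0.0224
Sum = 0.11768.
P(Dunn | evidence) = 0.05808 / 0.11768 ≈ 0.494.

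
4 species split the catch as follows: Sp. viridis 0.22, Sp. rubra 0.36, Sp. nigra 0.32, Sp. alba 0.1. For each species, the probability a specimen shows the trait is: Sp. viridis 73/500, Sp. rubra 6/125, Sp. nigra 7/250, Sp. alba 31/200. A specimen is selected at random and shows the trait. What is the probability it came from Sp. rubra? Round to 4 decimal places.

Prior × likelihood for each hypothesis:
  Sp. viridis: 0.22 × 0.146 = 0.03212
  Sp. rubra: 0.36 × 0.048 = 0.01728
  Sp. nigra: 0.32 × 0.028 = 0.00896
  Sp. alba: 0.1 × 0.155 = 0.0155
Total = 0.07386.
P(Sp. rubra | evidence) = 0.01728 / 0.07386 ≈ 0.2340.

0.2340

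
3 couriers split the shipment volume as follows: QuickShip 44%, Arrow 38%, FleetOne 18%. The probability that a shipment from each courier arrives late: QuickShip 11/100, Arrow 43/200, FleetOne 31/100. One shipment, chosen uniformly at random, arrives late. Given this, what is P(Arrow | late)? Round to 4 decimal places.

Unnormalized posteriors (prior × likelihood):
  QuickShip: 0.44 × 0.11 = 0.0484
  Arrow: 0.38 × 0.215 = 0.0817
  FleetOne: 0.18 × 0.31 = 0.0558
Total = 0.1859.
P(Arrow | evidence) = 0.0817 / 0.1859 ≈ 0.4395.

0.4395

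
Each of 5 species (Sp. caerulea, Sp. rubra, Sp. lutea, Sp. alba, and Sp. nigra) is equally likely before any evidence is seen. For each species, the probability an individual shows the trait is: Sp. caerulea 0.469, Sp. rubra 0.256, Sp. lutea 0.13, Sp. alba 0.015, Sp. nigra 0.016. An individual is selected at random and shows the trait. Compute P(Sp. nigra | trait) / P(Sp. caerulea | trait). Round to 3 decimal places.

Since the prior is uniform, the posterior is proportional to the likelihood:
  Sp. caerulea: 0.469
  Sp. rubra: 0.256
  Sp. lutea: 0.13
  Sp. alba: 0.015
  Sp. nigra: 0.016
Normalizing constant = 0.886.
The ratio is 0.016 / 0.469 (the normalizer cancels) = 0.034.

0.034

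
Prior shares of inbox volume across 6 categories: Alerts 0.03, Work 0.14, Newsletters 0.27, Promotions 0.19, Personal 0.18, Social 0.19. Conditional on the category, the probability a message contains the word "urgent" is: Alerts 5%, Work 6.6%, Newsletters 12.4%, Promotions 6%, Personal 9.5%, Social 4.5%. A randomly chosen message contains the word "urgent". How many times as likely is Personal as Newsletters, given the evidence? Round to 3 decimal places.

By Bayes' rule, posterior ∝ prior × likelihood:
  Alerts: 0.03 × 0.05 = 0.0015
  Work: 0.14 × 0.066 = 0.00924
  Newsletters: 0.27 × 0.124 = 0.03348
  Promotions: 0.19 × 0.06 = 0.0114
  Personal: 0.18 × 0.095 = 0.0171
  Social: 0.19 × 0.045 = 0.00855
Total = 0.08127.
The ratio is 0.0171 / 0.03348 (the normalizer cancels) = 0.511.

0.511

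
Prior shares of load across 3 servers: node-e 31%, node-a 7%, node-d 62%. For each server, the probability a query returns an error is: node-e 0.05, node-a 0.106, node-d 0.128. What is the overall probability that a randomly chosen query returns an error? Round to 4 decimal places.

0.1023

Prior × likelihood for each hypothesis:
  node-e: 0.31 × 0.05 = 0.0155
  node-a: 0.07 × 0.106 = 0.00742
  node-d: 0.62 × 0.128 = 0.07936
P(error) = 0.0155 + 0.00742 + 0.07936 = 0.10228 → 0.1023.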